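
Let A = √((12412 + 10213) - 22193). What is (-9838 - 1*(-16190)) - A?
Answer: 6352 - 12*√3 ≈ 6331.2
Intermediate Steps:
A = 12*√3 (A = √(22625 - 22193) = √432 = 12*√3 ≈ 20.785)
(-9838 - 1*(-16190)) - A = (-9838 - 1*(-16190)) - 12*√3 = (-9838 + 16190) - 12*√3 = 6352 - 12*√3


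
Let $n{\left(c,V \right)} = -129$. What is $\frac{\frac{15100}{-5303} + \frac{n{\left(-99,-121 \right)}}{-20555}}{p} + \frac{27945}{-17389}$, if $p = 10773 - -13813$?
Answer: $- \frac{74896638772437707}{46601682105644410} \approx -1.6072$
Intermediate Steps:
$p = 24586$ ($p = 10773 + 13813 = 24586$)
$\frac{\frac{15100}{-5303} + \frac{n{\left(-99,-121 \right)}}{-20555}}{p} + \frac{27945}{-17389} = \frac{\frac{15100}{-5303} - \frac{129}{-20555}}{24586} + \frac{27945}{-17389} = \left(15100 \left(- \frac{1}{5303}\right) - - \frac{129}{20555}\right) \frac{1}{24586} + 27945 \left(- \frac{1}{17389}\right) = \left(- \frac{15100}{5303} + \frac{129}{20555}\right) \frac{1}{24586} - \frac{27945}{17389} = \left(- \frac{309696413}{109003165}\right) \frac{1}{24586} - \frac{27945}{17389} = - \frac{309696413}{2679951814690} - \frac{27945}{17389} = - \frac{74896638772437707}{46601682105644410}$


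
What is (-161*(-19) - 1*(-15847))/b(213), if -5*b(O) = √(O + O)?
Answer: -15755*√426/71 ≈ -4580.0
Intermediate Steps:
b(O) = -√2*√O/5 (b(O) = -√(O + O)/5 = -√2*√O/5)
(-161*(-19) - 1*(-15847))/b(213) = (-161*(-19) - 1*(-15847))/((-√2*√213/5)) = (3059 + 15847)/((-√426/5)) = 18906*(-5*√426/426) = -15755*√426/71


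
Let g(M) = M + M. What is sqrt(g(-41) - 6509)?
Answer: 13*I*sqrt(39) ≈ 81.185*I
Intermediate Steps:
g(M) = 2*M
sqrt(g(-41) - 6509) = sqrt(2*(-41) - 6509) = sqrt(-82 - 6509) = sqrt(-6591) = 13*I*sqrt(39)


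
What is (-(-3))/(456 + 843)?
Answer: 1/433 ≈ 0.0023095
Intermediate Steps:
(-(-3))/(456 + 843) = -1*(-3)/1299 = 3*(1/1299) = 1/433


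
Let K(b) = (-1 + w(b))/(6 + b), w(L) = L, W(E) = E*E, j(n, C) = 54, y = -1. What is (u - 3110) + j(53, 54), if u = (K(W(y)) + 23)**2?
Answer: -2527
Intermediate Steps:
W(E) = E**2
K(b) = (-1 + b)/(6 + b)
u = 529 (u = ((-1 + (-1)**2)/(6 + (-1)**2) + 23)**2 = ((-1 + 1)/(6 + 1) + 23)**2 = (0/7 + 23)**2 = ((1/7)*0 + 23)**2 = (0 + 23)**2 = 23**2 = 529)
(u - 3110) + j(53, 54) = (529 - 3110) + 54 = -2581 + 54 = -2527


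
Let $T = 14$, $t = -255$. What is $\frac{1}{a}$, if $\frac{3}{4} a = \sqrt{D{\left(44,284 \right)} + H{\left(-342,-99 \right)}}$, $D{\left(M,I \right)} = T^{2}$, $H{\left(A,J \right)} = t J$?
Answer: $\frac{3 \sqrt{25441}}{101764} \approx 0.0047021$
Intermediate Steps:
$H{\left(A,J \right)} = - 255 J$
$D{\left(M,I \right)} = 196$ ($D{\left(M,I \right)} = 14^{2} = 196$)
$a = \frac{4 \sqrt{25441}}{3}$ ($a = \frac{4 \sqrt{196 - -25245}}{3} = \frac{4 \sqrt{196 + 25245}}{3} = \frac{4 \sqrt{25441}}{3} \approx 212.67$)
$\frac{1}{a} = \frac{1}{\frac{4}{3} \sqrt{25441}} = \frac{3 \sqrt{25441}}{101764}$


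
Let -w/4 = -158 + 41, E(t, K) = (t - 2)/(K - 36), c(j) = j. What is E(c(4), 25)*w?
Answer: -936/11 ≈ -85.091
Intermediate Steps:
E(t, K) = (-2 + t)/(-36 + K)
w = 468 (w = -4*(-158 + 41) = -4*(-117) = 468)
E(c(4), 25)*w = ((-2 + 4)/(-36 + 25))*468 = (2/(-11))*468 = -1/11*2*468 = -2/11*468 = -936/11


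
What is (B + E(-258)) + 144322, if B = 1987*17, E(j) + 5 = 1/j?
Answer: 45948767/258 ≈ 1.7810e+5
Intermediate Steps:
E(j) = -5 + 1/j
B = 33779
(B + E(-258)) + 144322 = (33779 + (-5 + 1/(-258))) + 144322 = (33779 + (-5 - 1/258)) + 144322 = (33779 - 1291/258) + 144322 = 8713691/258 + 144322 = 45948767/258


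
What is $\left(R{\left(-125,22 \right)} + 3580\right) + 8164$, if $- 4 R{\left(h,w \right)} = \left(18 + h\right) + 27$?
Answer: $11764$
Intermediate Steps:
$R{\left(h,w \right)} = - \frac{45}{4} - \frac{h}{4}$ ($R{\left(h,w \right)} = - \frac{\left(18 + h\right) + 27}{4} = - \frac{45 + h}{4} = - \frac{45}{4} - \frac{h}{4}$)
$\left(R{\left(-125,22 \right)} + 3580\right) + 8164 = \left(\left(- \frac{45}{4} - - \frac{125}{4}\right) + 3580\right) + 8164 = \left(\left(- \frac{45}{4} + \frac{125}{4}\right) + 3580\right) + 8164 = \left(20 + 3580\right) + 8164 = 3600 + 8164 = 11764$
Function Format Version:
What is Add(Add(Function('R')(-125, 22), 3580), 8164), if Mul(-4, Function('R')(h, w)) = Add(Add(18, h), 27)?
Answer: 11764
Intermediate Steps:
Function('R')(h, w) = Add(Rational(-45, 4), Mul(Rational(-1, 4), h)) (Function('R')(h, w) = Mul(Rational(-1, 4), Add(Add(18, h), 27)) = Mul(Rational(-1, 4), Add(45, h)) = Add(Rational(-45, 4), Mul(Rational(-1, 4), h)))
Add(Add(Function('R')(-125, 22), 3580), 8164) = Add(Add(Add(Rational(-45, 4), Mul(Rational(-1, 4), -125)), 3580), 8164) = Add(Add(Add(Rational(-45, 4), Rational(125, 4)), 3580), 8164) = Add(Add(20, 3580), 8164) = Add(3600, 8164) = 11764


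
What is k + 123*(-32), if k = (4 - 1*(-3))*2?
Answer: -3922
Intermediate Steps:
k = 14 (k = (4 + 3)*2 = 7*2 = 14)
k + 123*(-32) = 14 + 123*(-32) = 14 - 3936 = -3922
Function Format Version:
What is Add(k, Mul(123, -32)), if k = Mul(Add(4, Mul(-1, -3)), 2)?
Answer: -3922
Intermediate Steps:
k = 14 (k = Mul(Add(4, 3), 2) = Mul(7, 2) = 14)
Add(k, Mul(123, -32)) = Add(14, Mul(123, -32)) = Add(14, -3936) = -3922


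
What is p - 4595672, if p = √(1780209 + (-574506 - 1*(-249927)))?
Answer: -4595672 + 11*√12030 ≈ -4.5945e+6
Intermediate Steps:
p = 11*√12030 (p = √(1780209 + (-574506 + 249927)) = √(1780209 - 324579) = √1455630 = 11*√12030 ≈ 1206.5)
p - 4595672 = 11*√12030 - 4595672 = -4595672 + 11*√12030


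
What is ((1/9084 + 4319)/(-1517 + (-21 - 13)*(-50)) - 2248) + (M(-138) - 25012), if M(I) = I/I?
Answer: -742219091/27252 ≈ -27235.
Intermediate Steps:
M(I) = 1
((1/9084 + 4319)/(-1517 + (-21 - 13)*(-50)) - 2248) + (M(-138) - 25012) = ((1/9084 + 4319)/(-1517 + (-21 - 13)*(-50)) - 2248) + (1 - 25012) = ((1/9084 + 4319)/(-1517 - 34*(-50)) - 2248) - 25011 = (39233797/(9084*(-1517 + 1700)) - 2248) - 25011 = ((39233797/9084)/183 - 2248) - 25011 = ((39233797/9084)*(1/183) - 2248) - 25011 = (643177/27252 - 2248) - 25011 = -60619319/27252 - 25011 = -742219091/27252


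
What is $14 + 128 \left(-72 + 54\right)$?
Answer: $-2290$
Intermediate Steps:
$14 + 128 \left(-72 + 54\right) = 14 + 128 \left(-18\right) = 14 - 2304 = -2290$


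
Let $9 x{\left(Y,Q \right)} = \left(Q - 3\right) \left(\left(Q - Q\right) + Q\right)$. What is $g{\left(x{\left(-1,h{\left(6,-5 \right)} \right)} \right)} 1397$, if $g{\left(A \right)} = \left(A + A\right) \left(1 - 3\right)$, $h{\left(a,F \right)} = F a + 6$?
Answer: $-402336$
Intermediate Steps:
$h{\left(a,F \right)} = 6 + F a$
$x{\left(Y,Q \right)} = \frac{Q \left(-3 + Q\right)}{9}$ ($x{\left(Y,Q \right)} = \frac{\left(Q - 3\right) \left(\left(Q - Q\right) + Q\right)}{9} = \frac{\left(-3 + Q\right) \left(0 + Q\right)}{9} = \frac{\left(-3 + Q\right) Q}{9} = \frac{Q \left(-3 + Q\right)}{9}$)
$g{\left(A \right)} = - 4 A$ ($g{\left(A \right)} = 2 A \left(-2\right) = - 4 A$)
$g{\left(x{\left(-1,h{\left(6,-5 \right)} \right)} \right)} 1397 = - 4 \frac{\left(6 - 30\right) \left(-3 + \left(6 - 30\right)\right)}{9} \cdot 1397 = - 4 \cdot \frac{1}{9} \left(-24\right) \left(-3 - 24\right) 1397 = - 4 \cdot \frac{1}{9} \left(-24\right) \left(-27\right) 1397 = \left(-4\right) 72 \cdot 1397 = \left(-288\right) 1397 = -402336$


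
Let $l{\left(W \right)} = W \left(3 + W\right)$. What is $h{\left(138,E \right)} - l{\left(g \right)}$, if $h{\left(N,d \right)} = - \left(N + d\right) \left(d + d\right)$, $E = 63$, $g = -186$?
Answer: $-59364$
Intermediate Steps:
$h{\left(N,d \right)} = - 2 d \left(N + d\right)$ ($h{\left(N,d \right)} = - \left(N + d\right) 2 d = - 2 d \left(N + d\right)$)
$h{\left(138,E \right)} - l{\left(g \right)} = \left(-2\right) 63 \left(138 + 63\right) - - 186 \left(3 - 186\right) = \left(-2\right) 63 \cdot 201 - \left(-186\right) \left(-183\right) = -25326 - 34038 = -59364$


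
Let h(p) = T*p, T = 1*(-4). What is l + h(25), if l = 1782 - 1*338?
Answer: 1344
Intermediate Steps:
T = -4
l = 1444 (l = 1782 - 338 = 1444)
h(p) = -4*p
l + h(25) = 1444 - 4*25 = 1444 - 100 = 1344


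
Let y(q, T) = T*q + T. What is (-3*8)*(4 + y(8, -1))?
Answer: 120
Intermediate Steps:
y(q, T) = T + T*q
(-3*8)*(4 + y(8, -1)) = (-3*8)*(4 - (1 + 8)) = -24*(4 - 1*9) = -24*(4 - 9) = -24*(-5) = 120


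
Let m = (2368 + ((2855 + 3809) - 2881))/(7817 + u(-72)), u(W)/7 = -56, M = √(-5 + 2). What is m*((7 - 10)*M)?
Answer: -6151*I*√3/2475 ≈ -4.3046*I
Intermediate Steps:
M = I*√3 (M = √(-3) = I*√3 ≈ 1.732*I)
u(W) = -392 (u(W) = 7*(-56) = -392)
m = 6151/7425 (m = (2368 + ((2855 + 3809) - 2881))/(7817 - 392) = (2368 + (6664 - 2881))/7425 = (2368 + 3783)*(1/7425) = 6151*(1/7425) = 6151/7425 ≈ 0.82842)
m*((7 - 10)*M) = 6151*((7 - 10)*(I*√3))/7425 = 6151*(-3*I*√3)/7425 = -6151*I*√3/2475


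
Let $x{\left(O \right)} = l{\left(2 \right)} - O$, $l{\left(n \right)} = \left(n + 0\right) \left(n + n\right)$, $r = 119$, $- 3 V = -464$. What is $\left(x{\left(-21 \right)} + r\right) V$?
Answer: $\frac{68672}{3} \approx 22891.0$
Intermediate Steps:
$V = \frac{464}{3}$ ($V = \left(- \frac{1}{3}\right) \left(-464\right) = \frac{464}{3} \approx 154.67$)
$l{\left(n \right)} = 2 n^{2}$ ($l{\left(n \right)} = n 2 n = 2 n^{2}$)
$x{\left(O \right)} = 8 - O$ ($x{\left(O \right)} = 2 \cdot 2^{2} - O = 2 \cdot 4 - O = 8 - O$)
$\left(x{\left(-21 \right)} + r\right) V = \left(\left(8 - -21\right) + 119\right) \frac{464}{3} = \left(\left(8 + 21\right) + 119\right) \frac{464}{3} = \left(29 + 119\right) \frac{464}{3} = 148 \cdot \frac{464}{3} = \frac{68672}{3}$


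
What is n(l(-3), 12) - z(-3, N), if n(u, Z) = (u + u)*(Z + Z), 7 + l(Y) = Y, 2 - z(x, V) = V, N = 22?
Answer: -460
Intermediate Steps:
z(x, V) = 2 - V
l(Y) = -7 + Y
n(u, Z) = 4*Z*u (n(u, Z) = (2*u)*(2*Z) = 4*Z*u)
n(l(-3), 12) - z(-3, N) = 4*12*(-7 - 3) - (2 - 1*22) = 4*12*(-10) - (2 - 22) = -480 - 1*(-20) = -480 + 20 = -460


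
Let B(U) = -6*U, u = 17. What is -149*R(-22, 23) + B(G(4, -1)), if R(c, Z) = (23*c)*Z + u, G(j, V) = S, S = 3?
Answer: 1731511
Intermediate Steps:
G(j, V) = 3
R(c, Z) = 17 + 23*Z*c (R(c, Z) = (23*c)*Z + 17 = 23*Z*c + 17 = 17 + 23*Z*c)
-149*R(-22, 23) + B(G(4, -1)) = -149*(17 + 23*23*(-22)) - 6*3 = -149*(17 - 11638) - 18 = -149*(-11621) - 18 = 1731529 - 18 = 1731511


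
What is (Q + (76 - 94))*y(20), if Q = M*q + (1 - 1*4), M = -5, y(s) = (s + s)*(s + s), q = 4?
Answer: -65600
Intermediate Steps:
y(s) = 4*s² (y(s) = (2*s)*(2*s) = 4*s²)
Q = -23 (Q = -5*4 + (1 - 1*4) = -20 + (1 - 4) = -20 - 3 = -23)
(Q + (76 - 94))*y(20) = (-23 + (76 - 94))*(4*20²) = (-23 - 18)*(4*400) = -41*1600 = -65600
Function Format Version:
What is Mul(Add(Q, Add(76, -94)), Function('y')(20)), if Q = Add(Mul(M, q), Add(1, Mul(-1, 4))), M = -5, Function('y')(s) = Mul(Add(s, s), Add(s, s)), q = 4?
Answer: -65600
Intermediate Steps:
Function('y')(s) = Mul(4, Pow(s, 2)) (Function('y')(s) = Mul(Mul(2, s), Mul(2, s)) = Mul(4, Pow(s, 2)))
Q = -23 (Q = Add(Mul(-5, 4), Add(1, Mul(-1, 4))) = Add(-20, Add(1, -4)) = Add(-20, -3) = -23)
Mul(Add(Q, Add(76, -94)), Function('y')(20)) = Mul(Add(-23, Add(76, -94)), Mul(4, Pow(20, 2))) = Mul(Add(-23, -18), Mul(4, 400)) = Mul(-41, 1600) = -65600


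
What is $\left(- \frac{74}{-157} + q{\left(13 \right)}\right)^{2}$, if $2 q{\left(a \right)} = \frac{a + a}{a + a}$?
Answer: $\frac{93025}{98596} \approx 0.9435$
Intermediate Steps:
$q{\left(a \right)} = \frac{1}{2}$ ($q{\left(a \right)} = \frac{\left(a + a\right) \frac{1}{a + a}}{2} = \frac{2 a \frac{1}{2 a}}{2} = \frac{1}{2} \cdot 1 = \frac{1}{2}$)
$\left(- \frac{74}{-157} + q{\left(13 \right)}\right)^{2} = \left(- \frac{74}{-157} + \frac{1}{2}\right)^{2} = \left(\left(-74\right) \left(- \frac{1}{157}\right) + \frac{1}{2}\right)^{2} = \left(\frac{74}{157} + \frac{1}{2}\right)^{2} = \left(\frac{305}{314}\right)^{2} = \frac{93025}{98596}$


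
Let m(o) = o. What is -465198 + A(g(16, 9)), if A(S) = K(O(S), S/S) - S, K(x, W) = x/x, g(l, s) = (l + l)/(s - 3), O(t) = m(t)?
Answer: -1395607/3 ≈ -4.6520e+5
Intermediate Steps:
O(t) = t
g(l, s) = 2*l/(-3 + s) (g(l, s) = (2*l)/(-3 + s) = 2*l/(-3 + s))
K(x, W) = 1
A(S) = 1 - S
-465198 + A(g(16, 9)) = -465198 + (1 - 2*16/(-3 + 9)) = -465198 + (1 - 2*16/6) = -465198 + (1 - 1*16/3) = -465198 + (1 - 16/3) = -465198 - 13/3 = -1395607/3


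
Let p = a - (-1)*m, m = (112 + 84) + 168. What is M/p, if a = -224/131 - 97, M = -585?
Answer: -76635/34753 ≈ -2.2051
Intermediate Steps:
m = 364 (m = 196 + 168 = 364)
a = -12931/131 (a = -224*1/131 - 97 = -224/131 - 97 = -12931/131 ≈ -98.710)
p = 34753/131 (p = -12931/131 - (-1)*364 = -12931/131 - 1*(-364) = -12931/131 + 364 = 34753/131 ≈ 265.29)
M/p = -585/34753/131 = -585*131/34753 = -76635/34753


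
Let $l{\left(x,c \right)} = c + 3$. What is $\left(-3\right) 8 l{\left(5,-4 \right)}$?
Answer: $24$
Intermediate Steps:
$l{\left(x,c \right)} = 3 + c$
$\left(-3\right) 8 l{\left(5,-4 \right)} = \left(-3\right) 8 \left(3 - 4\right) = \left(-24\right) \left(-1\right) = 24$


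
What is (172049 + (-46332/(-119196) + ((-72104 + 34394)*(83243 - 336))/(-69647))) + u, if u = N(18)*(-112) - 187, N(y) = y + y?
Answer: 4459407121679/20963747 ≈ 2.1272e+5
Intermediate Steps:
N(y) = 2*y
u = -4219 (u = (2*18)*(-112) - 187 = 36*(-112) - 187 = -4032 - 187 = -4219)
(172049 + (-46332/(-119196) + ((-72104 + 34394)*(83243 - 336))/(-69647))) + u = (172049 + (-46332/(-119196) + ((-72104 + 34394)*(83243 - 336))/(-69647))) - 4219 = (172049 + (-46332*(-1/119196) - 37710*82907*(-1/69647))) - 4219 = (172049 + (117/301 - 3126422970*(-1/69647))) - 4219 = (172049 + (117/301 + 3126422970/69647)) - 4219 = (172049 + 941061462669/20963747) - 4219 = 4547853170272/20963747 - 4219 = 4459407121679/20963747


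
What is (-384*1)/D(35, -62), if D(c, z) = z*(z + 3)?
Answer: -192/1829 ≈ -0.10498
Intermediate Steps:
D(c, z) = z*(3 + z)
(-384*1)/D(35, -62) = (-384*1)/((-62*(3 - 62))) = -384/((-62*(-59))) = -384/3658 = -384*1/3658 = -192/1829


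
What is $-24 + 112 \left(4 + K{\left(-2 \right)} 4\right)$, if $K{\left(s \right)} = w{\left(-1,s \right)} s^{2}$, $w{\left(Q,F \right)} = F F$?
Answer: $7592$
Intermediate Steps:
$w{\left(Q,F \right)} = F^{2}$
$K{\left(s \right)} = s^{4}$ ($K{\left(s \right)} = s^{2} s^{2} = s^{4}$)
$-24 + 112 \left(4 + K{\left(-2 \right)} 4\right) = -24 + 112 \left(4 + \left(-2\right)^{4} \cdot 4\right) = -24 + 112 \left(4 + 16 \cdot 4\right) = -24 + 112 \left(4 + 64\right) = -24 + 112 \cdot 68 = -24 + 7616 = 7592$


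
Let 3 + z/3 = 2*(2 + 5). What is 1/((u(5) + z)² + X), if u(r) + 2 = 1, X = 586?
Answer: 1/1610 ≈ 0.00062112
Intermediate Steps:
u(r) = -1 (u(r) = -2 + 1 = -1)
z = 33 (z = -9 + 3*(2*(2 + 5)) = -9 + 3*(2*7) = -9 + 3*14 = -9 + 42 = 33)
1/((u(5) + z)² + X) = 1/((-1 + 33)² + 586) = 1/(32² + 586) = 1/(1024 + 586) = 1/1610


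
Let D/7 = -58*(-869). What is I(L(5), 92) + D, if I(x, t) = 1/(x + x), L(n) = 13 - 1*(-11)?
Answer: 16935073/48 ≈ 3.5281e+5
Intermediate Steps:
L(n) = 24 (L(n) = 13 + 11 = 24)
D = 352814 (D = 7*(-58*(-869)) = 7*50402 = 352814)
I(x, t) = 1/(2*x)
I(L(5), 92) + D = (½)/24 + 352814 = (½)*(1/24) + 352814 = 1/48 + 352814 = 16935073/48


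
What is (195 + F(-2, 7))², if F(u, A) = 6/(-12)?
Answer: 151321/4 ≈ 37830.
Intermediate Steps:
F(u, A) = -½ (F(u, A) = 6*(-1/12) = -½)
(195 + F(-2, 7))² = (195 - ½)² = (389/2)² = 151321/4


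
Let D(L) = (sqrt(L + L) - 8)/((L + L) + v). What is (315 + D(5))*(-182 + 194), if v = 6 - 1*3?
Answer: 49044/13 + 12*sqrt(10)/13 ≈ 3775.5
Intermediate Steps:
v = 3 (v = 6 - 3 = 3)
D(L) = (-8 + sqrt(2)*sqrt(L))/(3 + 2*L) (D(L) = (sqrt(L + L) - 8)/((L + L) + 3) = (sqrt(2*L) - 8)/(2*L + 3) = (sqrt(2)*sqrt(L) - 8)/(3 + 2*L) = (-8 + sqrt(2)*sqrt(L))/(3 + 2*L))
(315 + D(5))*(-182 + 194) = (315 + (-8 + sqrt(2)*sqrt(5))/(3 + 2*5))*(-182 + 194) = (315 + (-8 + sqrt(10))/(3 + 10))*12 = (315 + (-8 + sqrt(10))/13)*12 = (315 + (-8/13 + sqrt(10)/13))*12 = (4087/13 + sqrt(10)/13)*12 = 49044/13 + 12*sqrt(10)/13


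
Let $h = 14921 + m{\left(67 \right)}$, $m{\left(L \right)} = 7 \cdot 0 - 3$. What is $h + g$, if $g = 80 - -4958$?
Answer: $19956$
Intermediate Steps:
$m{\left(L \right)} = -3$ ($m{\left(L \right)} = 0 - 3 = -3$)
$g = 5038$ ($g = 80 + 4958 = 5038$)
$h = 14918$ ($h = 14921 - 3 = 14918$)
$h + g = 14918 + 5038 = 19956$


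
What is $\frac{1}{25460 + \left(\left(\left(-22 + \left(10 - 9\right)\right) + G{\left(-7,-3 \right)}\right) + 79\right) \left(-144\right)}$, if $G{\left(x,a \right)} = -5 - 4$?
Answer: $\frac{1}{18404} \approx 5.4336 \cdot 10^{-5}$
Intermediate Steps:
$G{\left(x,a \right)} = -9$
$\frac{1}{25460 + \left(\left(\left(-22 + \left(10 - 9\right)\right) + G{\left(-7,-3 \right)}\right) + 79\right) \left(-144\right)} = \frac{1}{25460 + \left(\left(\left(-22 + \left(10 - 9\right)\right) - 9\right) + 79\right) \left(-144\right)} = \frac{1}{25460 + \left(\left(\left(-22 + 1\right) - 9\right) + 79\right) \left(-144\right)} = \frac{1}{25460 + \left(\left(-21 - 9\right) + 79\right) \left(-144\right)} = \frac{1}{25460 + \left(-30 + 79\right) \left(-144\right)} = \frac{1}{25460 + 49 \left(-144\right)} = \frac{1}{25460 - 7056} = \frac{1}{18404}$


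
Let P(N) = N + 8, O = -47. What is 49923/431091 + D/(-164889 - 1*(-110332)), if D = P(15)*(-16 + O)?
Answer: 372033330/2613225743 ≈ 0.14237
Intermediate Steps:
P(N) = 8 + N
D = -1449 (D = (8 + 15)*(-16 - 47) = 23*(-63) = -1449)
49923/431091 + D/(-164889 - 1*(-110332)) = 49923/431091 - 1449/(-164889 - 1*(-110332)) = 49923*(1/431091) - 1449/(-164889 + 110332) = 5547/47899 - 1449/(-54557) = 5547/47899 - 1449*(-1/54557) = 5547/47899 + 1449/54557 = 372033330/2613225743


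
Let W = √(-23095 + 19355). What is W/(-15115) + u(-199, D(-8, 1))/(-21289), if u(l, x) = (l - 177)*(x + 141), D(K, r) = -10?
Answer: 49256/21289 - 2*I*√935/15115 ≈ 2.3137 - 0.004046*I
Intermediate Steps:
u(l, x) = (-177 + l)*(141 + x)
W = 2*I*√935 (W = √(-3740) = 2*I*√935 ≈ 61.156*I)
W/(-15115) + u(-199, D(-8, 1))/(-21289) = (2*I*√935)/(-15115) + (-24957 - 177*(-10) + 141*(-199) - 199*(-10))/(-21289) = (2*I*√935)*(-1/15115) + (-24957 + 1770 - 28059 + 1990)*(-1/21289) = -2*I*√935/15115 - 49256*(-1/21289) = -2*I*√935/15115 + 49256/21289 = 49256/21289 - 2*I*√935/15115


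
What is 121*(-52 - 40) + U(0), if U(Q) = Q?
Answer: -11132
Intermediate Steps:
121*(-52 - 40) + U(0) = 121*(-52 - 40) + 0 = 121*(-92) + 0 = -11132 + 0 = -11132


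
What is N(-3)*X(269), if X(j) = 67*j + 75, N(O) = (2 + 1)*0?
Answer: 0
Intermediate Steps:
N(O) = 0 (N(O) = 3*0 = 0)
X(j) = 75 + 67*j
N(-3)*X(269) = 0*(75 + 67*269) = 0*(75 + 18023) = 0*18098 = 0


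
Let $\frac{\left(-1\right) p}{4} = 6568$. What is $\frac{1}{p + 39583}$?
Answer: $\frac{1}{13311} \approx 7.5126 \cdot 10^{-5}$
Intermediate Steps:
$p = -26272$ ($p = \left(-4\right) 6568 = -26272$)
$\frac{1}{p + 39583} = \frac{1}{-26272 + 39583} = \frac{1}{13311}$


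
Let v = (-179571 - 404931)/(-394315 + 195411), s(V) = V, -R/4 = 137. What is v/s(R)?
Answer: -292251/54499696 ≈ -0.0053624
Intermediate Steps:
R = -548 (R = -4*137 = -548)
v = 292251/99452 (v = -584502/(-198904) = -584502*(-1/198904) = 292251/99452 ≈ 2.9386)
v/s(R) = (292251/99452)/(-548) = (292251/99452)*(-1/548) = -292251/54499696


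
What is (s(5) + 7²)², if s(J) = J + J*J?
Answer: 6241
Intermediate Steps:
s(J) = J + J²
(s(5) + 7²)² = (5*(1 + 5) + 7²)² = (5*6 + 49)² = (30 + 49)² = 79² = 6241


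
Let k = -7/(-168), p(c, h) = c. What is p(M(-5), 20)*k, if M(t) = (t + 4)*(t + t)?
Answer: 5/12 ≈ 0.41667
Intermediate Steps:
M(t) = 2*t*(4 + t) (M(t) = (4 + t)*(2*t) = 2*t*(4 + t))
k = 1/24 (k = -7*(-1/168) = 1/24 ≈ 0.041667)
p(M(-5), 20)*k = (2*(-5)*(4 - 5))*(1/24) = (2*(-5)*(-1))*(1/24) = 10*(1/24) = 5/12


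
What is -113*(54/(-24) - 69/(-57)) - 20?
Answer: 7407/76 ≈ 97.461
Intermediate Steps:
-113*(54/(-24) - 69/(-57)) - 20 = -113*(54*(-1/24) - 69*(-1/57)) - 20 = -113*(-9/4 + 23/19) - 20 = -113*(-79/76) - 20 = 8927/76 - 20 = 7407/76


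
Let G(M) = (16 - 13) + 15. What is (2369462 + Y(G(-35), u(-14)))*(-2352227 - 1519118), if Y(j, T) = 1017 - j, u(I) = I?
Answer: -9176872340045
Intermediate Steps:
G(M) = 18 (G(M) = 3 + 15 = 18)
(2369462 + Y(G(-35), u(-14)))*(-2352227 - 1519118) = (2369462 + (1017 - 1*18))*(-2352227 - 1519118) = (2369462 + (1017 - 18))*(-3871345) = (2369462 + 999)*(-3871345) = 2370461*(-3871345) = -9176872340045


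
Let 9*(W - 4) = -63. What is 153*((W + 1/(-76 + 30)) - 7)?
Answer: -70533/46 ≈ -1533.3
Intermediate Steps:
W = -3 (W = 4 + (1/9)*(-63) = 4 - 7 = -3)
153*((W + 1/(-76 + 30)) - 7) = 153*((-3 + 1/(-76 + 30)) - 7) = 153*((-3 + 1/(-46)) - 7) = 153*((-3 - 1/46) - 7) = 153*(-139/46 - 7) = 153*(-461/46) = -70533/46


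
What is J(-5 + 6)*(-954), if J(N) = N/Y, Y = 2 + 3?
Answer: -954/5 ≈ -190.80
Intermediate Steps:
Y = 5
J(N) = N/5
J(-5 + 6)*(-954) = ((-5 + 6)/5)*(-954) = ((⅕)*1)*(-954) = (⅕)*(-954) = -954/5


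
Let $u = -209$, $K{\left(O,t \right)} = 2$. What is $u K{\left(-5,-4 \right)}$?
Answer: $-418$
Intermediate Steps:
$u K{\left(-5,-4 \right)} = \left(-209\right) 2 = -418$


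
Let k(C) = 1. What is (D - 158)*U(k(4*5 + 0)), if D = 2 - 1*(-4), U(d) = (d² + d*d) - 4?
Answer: 304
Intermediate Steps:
U(d) = -4 + 2*d² (U(d) = (d² + d²) - 4 = 2*d² - 4 = -4 + 2*d²)
D = 6 (D = 2 + 4 = 6)
(D - 158)*U(k(4*5 + 0)) = (6 - 158)*(-4 + 2*1²) = -152*(-4 + 2*1) = -152*(-4 + 2) = -152*(-2) = 304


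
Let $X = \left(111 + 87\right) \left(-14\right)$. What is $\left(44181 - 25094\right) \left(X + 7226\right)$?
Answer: $85013498$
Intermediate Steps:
$X = -2772$ ($X = 198 \left(-14\right) = -2772$)
$\left(44181 - 25094\right) \left(X + 7226\right) = \left(44181 - 25094\right) \left(-2772 + 7226\right) = 19087 \cdot 4454 = 85013498$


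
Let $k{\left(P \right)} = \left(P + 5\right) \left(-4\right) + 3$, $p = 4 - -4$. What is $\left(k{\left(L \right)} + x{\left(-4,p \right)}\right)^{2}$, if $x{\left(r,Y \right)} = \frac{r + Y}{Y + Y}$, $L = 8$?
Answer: $\frac{38025}{16} \approx 2376.6$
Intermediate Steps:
$p = 8$ ($p = 4 + 4 = 8$)
$k{\left(P \right)} = -17 - 4 P$ ($k{\left(P \right)} = \left(5 + P\right) \left(-4\right) + 3 = \left(-20 - 4 P\right) + 3 = -17 - 4 P$)
$x{\left(r,Y \right)} = \frac{Y + r}{2 Y}$
$\left(k{\left(L \right)} + x{\left(-4,p \right)}\right)^{2} = \left(\left(-17 - 32\right) + \frac{8 - 4}{2 \cdot 8}\right)^{2} = \left(\left(-17 - 32\right) + \frac{1}{2} \cdot \frac{1}{8} \cdot 4\right)^{2} = \left(-49 + \frac{1}{4}\right)^{2} = \left(- \frac{195}{4}\right)^{2} = \frac{38025}{16}$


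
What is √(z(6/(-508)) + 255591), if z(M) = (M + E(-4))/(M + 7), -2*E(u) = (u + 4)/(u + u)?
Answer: √32210855562/355 ≈ 505.56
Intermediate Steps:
E(u) = -(4 + u)/(4*u) (E(u) = -(u + 4)/(2*(u + u)) = -(4 + u)/(2*(2*u)) = -(4 + u)*1/(2*u)/2 = -(4 + u)/(4*u))
z(M) = M/(7 + M) (z(M) = (M + (¼)*(-4 - 1*(-4))/(-4))/(M + 7) = (M + (¼)*(-¼)*(-4 + 4))/(7 + M) = (M + (¼)*(-¼)*0)/(7 + M) = (M + 0)/(7 + M) = M/(7 + M))
√(z(6/(-508)) + 255591) = √((6/(-508))/(7 + 6/(-508)) + 255591) = √((6*(-1/508))/(7 + 6*(-1/508)) + 255591) = √(-3/(254*(7 - 3/254)) + 255591) = √(-3/(254*1775/254) + 255591) = √(-3/254*254/1775 + 255591) = √(-3/1775 + 255591) = √(453674022/1775) = √32210855562/355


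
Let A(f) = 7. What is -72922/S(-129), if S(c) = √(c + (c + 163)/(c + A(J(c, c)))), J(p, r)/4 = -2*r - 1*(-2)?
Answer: 36461*I*√481046/3943 ≈ 6413.5*I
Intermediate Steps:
J(p, r) = 8 - 8*r (J(p, r) = 4*(-2*r - 1*(-2)) = 4*(-2*r + 2) = 4*(2 - 2*r) = 8 - 8*r)
S(c) = √(c + (163 + c)/(7 + c)) (S(c) = √(c + (c + 163)/(c + 7)) = √(c + (163 + c)/(7 + c)))
-72922/S(-129) = -72922*(-I*√122)/√(163 - 129 - 129*(7 - 129)) = -72922*(-I*√122)/√(163 - 129 - 129*(-122)) = -72922*(-I*√122/√(163 - 129 + 15738)) = -72922*(-I*√481046/7886) = -(-36461)*I*√481046/3943 = 36461*I*√481046/3943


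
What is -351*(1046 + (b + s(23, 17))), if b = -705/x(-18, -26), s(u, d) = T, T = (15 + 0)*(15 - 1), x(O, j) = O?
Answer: -909207/2 ≈ -4.5460e+5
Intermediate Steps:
T = 210 (T = 15*14 = 210)
s(u, d) = 210
b = 235/6 (b = -705/(-18) = -705*(-1/18) = 235/6 ≈ 39.167)
-351*(1046 + (b + s(23, 17))) = -351*(1046 + (235/6 + 210)) = -351*(1046 + 1495/6) = -351*7771/6 = -909207/2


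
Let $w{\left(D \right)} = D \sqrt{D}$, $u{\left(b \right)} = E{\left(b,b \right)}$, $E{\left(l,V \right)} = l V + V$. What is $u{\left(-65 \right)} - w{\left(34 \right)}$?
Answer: $4160 - 34 \sqrt{34} \approx 3961.7$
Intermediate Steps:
$E{\left(l,V \right)} = V + V l$ ($E{\left(l,V \right)} = V l + V = V + V l$)
$u{\left(b \right)} = b \left(1 + b\right)$
$w{\left(D \right)} = D^{\frac{3}{2}}$
$u{\left(-65 \right)} - w{\left(34 \right)} = - 65 \left(1 - 65\right) - 34^{\frac{3}{2}} = \left(-65\right) \left(-64\right) - 34 \sqrt{34} = 4160 - 34 \sqrt{34}$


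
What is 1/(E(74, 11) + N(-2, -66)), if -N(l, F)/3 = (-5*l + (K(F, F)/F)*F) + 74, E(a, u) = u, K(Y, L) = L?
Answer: -1/43 ≈ -0.023256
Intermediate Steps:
N(l, F) = -222 - 3*F + 15*l (N(l, F) = -3*((-5*l + (F/F)*F) + 74) = -3*((-5*l + 1*F) + 74) = -3*((-5*l + F) + 74) = -3*((F - 5*l) + 74) = -3*(74 + F - 5*l) = -222 - 3*F + 15*l)
1/(E(74, 11) + N(-2, -66)) = 1/(11 + (-222 - 3*(-66) + 15*(-2))) = 1/(11 + (-222 + 198 - 30)) = 1/(11 - 54) = 1/(-43) = -1/43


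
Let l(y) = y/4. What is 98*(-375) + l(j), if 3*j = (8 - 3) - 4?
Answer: -440999/12 ≈ -36750.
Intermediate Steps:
j = ⅓ (j = ((8 - 3) - 4)/3 = (5 - 4)/3 = (⅓)*1 = ⅓ ≈ 0.33333)
l(y) = y/4 (l(y) = y*(¼) = y/4)
98*(-375) + l(j) = 98*(-375) + (¼)*(⅓) = -36750 + 1/12 = -440999/12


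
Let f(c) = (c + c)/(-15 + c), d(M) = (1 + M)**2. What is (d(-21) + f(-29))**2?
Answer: 77951241/484 ≈ 1.6106e+5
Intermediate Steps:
f(c) = 2*c/(-15 + c) (f(c) = (2*c)/(-15 + c) = 2*c/(-15 + c))
(d(-21) + f(-29))**2 = ((1 - 21)**2 + 2*(-29)/(-15 - 29))**2 = ((-20)**2 + 2*(-29)/(-44))**2 = (400 + 2*(-29)*(-1/44))**2 = (400 + 29/22)**2 = (8829/22)**2 = 77951241/484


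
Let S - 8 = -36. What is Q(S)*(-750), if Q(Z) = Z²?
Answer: -588000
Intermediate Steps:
S = -28 (S = 8 - 36 = -28)
Q(S)*(-750) = (-28)²*(-750) = 784*(-750) = -588000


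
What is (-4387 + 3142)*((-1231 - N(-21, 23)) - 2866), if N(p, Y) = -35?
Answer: 5057190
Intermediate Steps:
(-4387 + 3142)*((-1231 - N(-21, 23)) - 2866) = (-4387 + 3142)*((-1231 - 1*(-35)) - 2866) = -1245*((-1231 + 35) - 2866) = -1245*(-1196 - 2866) = -1245*(-4062) = 5057190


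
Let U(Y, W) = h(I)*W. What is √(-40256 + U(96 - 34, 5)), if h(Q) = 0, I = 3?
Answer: 8*I*√629 ≈ 200.64*I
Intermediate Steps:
U(Y, W) = 0 (U(Y, W) = 0*W = 0)
√(-40256 + U(96 - 34, 5)) = √(-40256 + 0) = √(-40256) = 8*I*√629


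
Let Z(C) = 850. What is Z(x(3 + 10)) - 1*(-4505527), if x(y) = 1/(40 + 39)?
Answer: 4506377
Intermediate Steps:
x(y) = 1/79
Z(x(3 + 10)) - 1*(-4505527) = 850 - 1*(-4505527) = 850 + 4505527 = 4506377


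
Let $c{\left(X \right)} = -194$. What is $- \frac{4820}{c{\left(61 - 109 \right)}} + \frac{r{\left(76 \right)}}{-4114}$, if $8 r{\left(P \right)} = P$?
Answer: $\frac{19827637}{798116} \approx 24.843$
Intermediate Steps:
$r{\left(P \right)} = \frac{P}{8}$
$- \frac{4820}{c{\left(61 - 109 \right)}} + \frac{r{\left(76 \right)}}{-4114} = - \frac{4820}{-194} + \frac{\frac{1}{8} \cdot 76}{-4114} = \left(-4820\right) \left(- \frac{1}{194}\right) + \frac{19}{2} \left(- \frac{1}{4114}\right) = \frac{2410}{97} - \frac{19}{8228} = \frac{19827637}{798116}$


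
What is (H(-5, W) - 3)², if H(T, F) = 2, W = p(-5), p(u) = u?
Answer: 1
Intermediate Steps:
W = -5
(H(-5, W) - 3)² = (2 - 3)² = (-1)² = 1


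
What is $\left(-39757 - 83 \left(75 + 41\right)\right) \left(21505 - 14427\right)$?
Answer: $-349547030$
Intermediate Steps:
$\left(-39757 - 83 \left(75 + 41\right)\right) \left(21505 - 14427\right) = \left(-39757 - 9628\right) 7078 = \left(-49385\right) 7078 = -349547030$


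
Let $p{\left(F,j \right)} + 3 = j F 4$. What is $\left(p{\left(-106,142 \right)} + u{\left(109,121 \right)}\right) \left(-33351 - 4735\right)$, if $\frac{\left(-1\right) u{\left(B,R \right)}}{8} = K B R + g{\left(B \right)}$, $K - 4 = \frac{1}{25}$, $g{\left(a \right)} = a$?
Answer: $\frac{464031711682}{25} \approx 1.8561 \cdot 10^{10}$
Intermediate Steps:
$K = \frac{101}{25}$ ($K = 4 + \frac{1}{25} = \frac{101}{25} \approx 4.04$)
$p{\left(F,j \right)} = -3 + 4 F j$ ($p{\left(F,j \right)} = -3 + j F 4 = -3 + F j 4 = -3 + 4 F j$)
$u{\left(B,R \right)} = - 8 B - \frac{808 B R}{25}$ ($u{\left(B,R \right)} = - 8 \left(\frac{101 B}{25} R + B\right) = - 8 \left(\frac{101 B R}{25} + B\right) = - 8 \left(B + \frac{101 B R}{25}\right) = - 8 B - \frac{808 B R}{25}$)
$\left(p{\left(-106,142 \right)} + u{\left(109,121 \right)}\right) \left(-33351 - 4735\right) = \left(\left(-3 + 4 \left(-106\right) 142\right) + \frac{8}{25} \cdot 109 \left(-25 - 12221\right)\right) \left(-33351 - 4735\right) = \left(\left(-3 - 60208\right) + \frac{8}{25} \cdot 109 \left(-25 - 12221\right)\right) \left(-38086\right) = \left(-60211 + \frac{8}{25} \cdot 109 \left(-12246\right)\right) \left(-38086\right) = \left(-60211 - \frac{10678512}{25}\right) \left(-38086\right) = \left(- \frac{12183787}{25}\right) \left(-38086\right) = \frac{464031711682}{25}$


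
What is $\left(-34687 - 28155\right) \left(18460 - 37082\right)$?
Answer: $1170243724$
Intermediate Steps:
$\left(-34687 - 28155\right) \left(18460 - 37082\right) = \left(-62842\right) \left(-18622\right) = 1170243724$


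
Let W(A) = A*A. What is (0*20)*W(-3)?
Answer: 0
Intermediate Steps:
W(A) = A²
(0*20)*W(-3) = (0*20)*(-3)² = 0*9 = 0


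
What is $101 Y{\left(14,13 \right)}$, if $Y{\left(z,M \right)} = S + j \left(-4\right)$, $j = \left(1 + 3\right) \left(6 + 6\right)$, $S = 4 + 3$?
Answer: $-18685$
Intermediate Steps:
$S = 7$
$j = 48$ ($j = 4 \cdot 12 = 48$)
$Y{\left(z,M \right)} = -185$ ($Y{\left(z,M \right)} = 7 + 48 \left(-4\right) = 7 - 192 = -185$)
$101 Y{\left(14,13 \right)} = 101 \left(-185\right) = -18685$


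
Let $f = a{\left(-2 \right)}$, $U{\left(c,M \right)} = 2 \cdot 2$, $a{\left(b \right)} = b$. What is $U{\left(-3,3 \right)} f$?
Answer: $-8$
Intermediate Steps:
$U{\left(c,M \right)} = 4$
$f = -2$
$U{\left(-3,3 \right)} f = 4 \left(-2\right) = -8$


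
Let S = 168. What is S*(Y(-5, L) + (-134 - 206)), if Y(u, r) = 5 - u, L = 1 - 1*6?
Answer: -55440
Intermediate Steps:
L = -5 (L = 1 - 6 = -5)
S*(Y(-5, L) + (-134 - 206)) = 168*((5 - 1*(-5)) + (-134 - 206)) = 168*((5 + 5) - 340) = 168*(10 - 340) = 168*(-330) = -55440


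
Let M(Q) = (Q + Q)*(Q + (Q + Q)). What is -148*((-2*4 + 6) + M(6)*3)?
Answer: -95608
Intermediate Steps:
M(Q) = 6*Q² (M(Q) = (2*Q)*(Q + 2*Q) = (2*Q)*(3*Q) = 6*Q²)
-148*((-2*4 + 6) + M(6)*3) = -148*((-2*4 + 6) + (6*6²)*3) = -148*((-8 + 6) + (6*36)*3) = -148*(-2 + 216*3) = -148*(-2 + 648) = -148*646 = -95608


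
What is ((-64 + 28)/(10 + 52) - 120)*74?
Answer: -276612/31 ≈ -8923.0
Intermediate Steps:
((-64 + 28)/(10 + 52) - 120)*74 = (-36/62 - 120)*74 = (-36*1/62 - 120)*74 = (-18/31 - 120)*74 = -3738/31*74 = -276612/31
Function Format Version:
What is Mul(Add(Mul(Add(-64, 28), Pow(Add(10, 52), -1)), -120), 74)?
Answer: Rational(-276612, 31) ≈ -8923.0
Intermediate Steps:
Mul(Add(Mul(Add(-64, 28), Pow(Add(10, 52), -1)), -120), 74) = Mul(Add(Mul(-36, Pow(62, -1)), -120), 74) = Mul(Add(Mul(-36, Rational(1, 62)), -120), 74) = Mul(Add(Rational(-18, 31), -120), 74) = Mul(Rational(-3738, 31), 74) = Rational(-276612, 31)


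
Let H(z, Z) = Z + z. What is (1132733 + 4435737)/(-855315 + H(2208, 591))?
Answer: -2784235/426258 ≈ -6.5318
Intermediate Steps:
(1132733 + 4435737)/(-855315 + H(2208, 591)) = (1132733 + 4435737)/(-855315 + (591 + 2208)) = 5568470/(-855315 + 2799) = 5568470/(-852516) = 5568470*(-1/852516) = -2784235/426258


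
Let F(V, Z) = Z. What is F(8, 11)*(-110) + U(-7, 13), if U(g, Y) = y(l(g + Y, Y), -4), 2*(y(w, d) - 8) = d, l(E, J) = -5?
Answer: -1204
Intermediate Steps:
y(w, d) = 8 + d/2
U(g, Y) = 6 (U(g, Y) = 8 + (½)*(-4) = 8 - 2 = 6)
F(8, 11)*(-110) + U(-7, 13) = 11*(-110) + 6 = -1210 + 6 = -1204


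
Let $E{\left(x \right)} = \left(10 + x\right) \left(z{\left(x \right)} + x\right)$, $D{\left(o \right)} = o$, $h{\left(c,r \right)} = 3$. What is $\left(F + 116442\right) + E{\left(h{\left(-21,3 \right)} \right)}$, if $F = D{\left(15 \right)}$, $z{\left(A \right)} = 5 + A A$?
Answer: $116678$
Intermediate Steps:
$z{\left(A \right)} = 5 + A^{2}$
$F = 15$
$E{\left(x \right)} = \left(10 + x\right) \left(5 + x + x^{2}\right)$ ($E{\left(x \right)} = \left(10 + x\right) \left(\left(5 + x^{2}\right) + x\right) = \left(10 + x\right) \left(5 + x + x^{2}\right)$)
$\left(F + 116442\right) + E{\left(h{\left(-21,3 \right)} \right)} = \left(15 + 116442\right) + \left(50 + 3^{3} + 11 \cdot 3^{2} + 15 \cdot 3\right) = 116457 + \left(50 + 27 + 11 \cdot 9 + 45\right) = 116457 + \left(50 + 27 + 99 + 45\right) = 116457 + 221 = 116678$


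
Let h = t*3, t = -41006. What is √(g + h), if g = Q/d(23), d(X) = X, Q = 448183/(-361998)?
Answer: I*√5606704306361270/213486 ≈ 350.74*I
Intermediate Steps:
Q = -448183/361998 (Q = 448183*(-1/361998) = -448183/361998 ≈ -1.2381)
h = -123018 (h = -41006*3 = -123018)
g = -448183/8325954 (g = -448183/361998/23 = -448183/361998*1/23 = -448183/8325954 ≈ -0.053830)
√(g + h) = √(-448183/8325954 - 123018) = √(-1024242657355/8325954) = I*√5606704306361270/213486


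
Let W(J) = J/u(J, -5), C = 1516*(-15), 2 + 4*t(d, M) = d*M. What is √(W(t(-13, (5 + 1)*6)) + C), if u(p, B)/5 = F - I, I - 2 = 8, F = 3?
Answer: I*√4456382/14 ≈ 150.79*I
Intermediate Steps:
t(d, M) = -½ + M*d/4 (t(d, M) = -½ + (d*M)/4 = -½ + (M*d)/4 = -½ + M*d/4)
I = 10 (I = 2 + 8 = 10)
C = -22740
u(p, B) = -35 (u(p, B) = 5*(3 - 1*10) = 5*(3 - 10) = 5*(-7) = -35)
W(J) = -J/35 (W(J) = J/(-35) = J*(-1/35) = -J/35)
√(W(t(-13, (5 + 1)*6)) + C) = √(-(-½ + (¼)*((5 + 1)*6)*(-13))/35 - 22740) = √(-(-½ + (¼)*(6*6)*(-13))/35 - 22740) = √(-(-½ + (¼)*36*(-13))/35 - 22740) = √(-(-½ - 117)/35 - 22740) = √(-1/35*(-235/2) - 22740) = √(47/14 - 22740) = √(-318313/14) = I*√4456382/14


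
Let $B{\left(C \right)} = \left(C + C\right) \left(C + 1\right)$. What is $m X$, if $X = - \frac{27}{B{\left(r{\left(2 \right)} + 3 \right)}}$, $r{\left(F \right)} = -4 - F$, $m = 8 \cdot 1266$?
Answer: $-22788$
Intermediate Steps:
$m = 10128$
$B{\left(C \right)} = 2 C \left(1 + C\right)$
$X = - \frac{9}{4}$ ($X = - \frac{27}{2 \left(\left(-4 - 2\right) + 3\right) \left(1 + \left(\left(-4 - 2\right) + 3\right)\right)} = - \frac{27}{2 \left(-6 + 3\right) \left(1 + \left(-6 + 3\right)\right)} = - \frac{27}{2 \left(-3\right) \left(1 - 3\right)} = - \frac{27}{2 \left(-3\right) \left(-2\right)} = - \frac{27}{12} = \left(-27\right) \frac{1}{12} = - \frac{9}{4} \approx -2.25$)
$m X = 10128 \left(- \frac{9}{4}\right) = -22788$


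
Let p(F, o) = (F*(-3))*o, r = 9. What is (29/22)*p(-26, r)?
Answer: 10179/11 ≈ 925.36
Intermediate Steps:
p(F, o) = -3*F*o (p(F, o) = (-3*F)*o = -3*F*o)
(29/22)*p(-26, r) = (29/22)*(-3*(-26)*9) = (29*(1/22))*702 = (29/22)*702 = 10179/11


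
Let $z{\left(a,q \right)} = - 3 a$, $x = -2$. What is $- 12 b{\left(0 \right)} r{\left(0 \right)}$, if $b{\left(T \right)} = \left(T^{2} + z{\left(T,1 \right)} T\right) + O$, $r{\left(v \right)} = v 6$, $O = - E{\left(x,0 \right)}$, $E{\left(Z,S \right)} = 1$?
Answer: $0$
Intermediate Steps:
$O = -1$ ($O = \left(-1\right) 1 = -1$)
$r{\left(v \right)} = 6 v$
$b{\left(T \right)} = -1 - 2 T^{2}$ ($b{\left(T \right)} = \left(T^{2} + - 3 T T\right) - 1 = \left(T^{2} - 3 T^{2}\right) - 1 = - 2 T^{2} - 1 = -1 - 2 T^{2}$)
$- 12 b{\left(0 \right)} r{\left(0 \right)} = - 12 \left(-1 - 2 \cdot 0^{2}\right) 6 \cdot 0 = - 12 \left(-1 - 0\right) 0 = - 12 \left(-1 + 0\right) 0 = \left(-12\right) \left(-1\right) 0 = 12 \cdot 0 = 0$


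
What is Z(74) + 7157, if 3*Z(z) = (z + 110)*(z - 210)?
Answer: -3553/3 ≈ -1184.3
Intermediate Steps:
Z(z) = (-210 + z)*(110 + z)/3 (Z(z) = ((z + 110)*(z - 210))/3 = ((110 + z)*(-210 + z))/3 = ((-210 + z)*(110 + z))/3 = (-210 + z)*(110 + z)/3)
Z(74) + 7157 = (-7700 - 100/3*74 + (1/3)*74**2) + 7157 = (-7700 - 7400/3 + (1/3)*5476) + 7157 = (-7700 - 7400/3 + 5476/3) + 7157 = -25024/3 + 7157 = -3553/3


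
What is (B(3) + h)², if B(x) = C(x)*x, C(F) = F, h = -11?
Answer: 4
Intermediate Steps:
B(x) = x² (B(x) = x*x = x²)
(B(3) + h)² = (3² - 11)² = (9 - 11)² = (-2)² = 4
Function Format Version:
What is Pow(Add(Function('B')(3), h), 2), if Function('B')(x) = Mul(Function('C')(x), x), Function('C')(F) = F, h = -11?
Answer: 4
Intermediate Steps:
Function('B')(x) = Pow(x, 2) (Function('B')(x) = Mul(x, x) = Pow(x, 2))
Pow(Add(Function('B')(3), h), 2) = Pow(Add(Pow(3, 2), -11), 2) = Pow(Add(9, -11), 2) = Pow(-2, 2) = 4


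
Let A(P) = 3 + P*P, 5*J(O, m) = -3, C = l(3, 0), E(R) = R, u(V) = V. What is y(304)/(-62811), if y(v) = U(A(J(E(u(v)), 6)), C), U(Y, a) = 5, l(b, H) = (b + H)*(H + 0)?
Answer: -5/62811 ≈ -7.9604e-5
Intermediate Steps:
l(b, H) = H*(H + b) (l(b, H) = (H + b)*H = H*(H + b))
C = 0 (C = 0*(0 + 3) = 0*3 = 0)
J(O, m) = -⅗ (J(O, m) = (⅕)*(-3) = -⅗)
A(P) = 3 + P²
y(v) = 5
y(304)/(-62811) = 5/(-62811) = 5*(-1/62811) = -5/62811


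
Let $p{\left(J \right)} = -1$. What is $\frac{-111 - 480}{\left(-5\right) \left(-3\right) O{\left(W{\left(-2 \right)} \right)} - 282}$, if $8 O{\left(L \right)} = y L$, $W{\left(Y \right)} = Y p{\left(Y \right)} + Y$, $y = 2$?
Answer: $\frac{197}{94} \approx 2.0957$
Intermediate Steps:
$W{\left(Y \right)} = 0$ ($W{\left(Y \right)} = Y \left(-1\right) + Y = - Y + Y = 0$)
$O{\left(L \right)} = \frac{L}{4}$ ($O{\left(L \right)} = \frac{2 L}{8} = \frac{L}{4}$)
$\frac{-111 - 480}{\left(-5\right) \left(-3\right) O{\left(W{\left(-2 \right)} \right)} - 282} = \frac{-111 - 480}{\left(-5\right) \left(-3\right) \frac{1}{4} \cdot 0 - 282} = \frac{-111 - 480}{15 \cdot 0 - 282} = - \frac{591}{0 - 282} = - \frac{591}{-282} = \left(-591\right) \left(- \frac{1}{282}\right) = \frac{197}{94}$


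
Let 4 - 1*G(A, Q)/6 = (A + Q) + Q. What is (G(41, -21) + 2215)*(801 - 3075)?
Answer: -5105130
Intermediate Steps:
G(A, Q) = 24 - 12*Q - 6*A (G(A, Q) = 24 - 6*((A + Q) + Q) = 24 - 6*(A + 2*Q) = 24 + (-12*Q - 6*A) = 24 - 12*Q - 6*A)
(G(41, -21) + 2215)*(801 - 3075) = ((24 - 12*(-21) - 6*41) + 2215)*(801 - 3075) = ((24 + 252 - 246) + 2215)*(-2274) = (30 + 2215)*(-2274) = 2245*(-2274) = -5105130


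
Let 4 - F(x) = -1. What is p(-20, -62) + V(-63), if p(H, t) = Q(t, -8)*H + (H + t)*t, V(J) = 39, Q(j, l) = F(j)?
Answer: 5023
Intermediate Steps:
F(x) = 5 (F(x) = 4 - 1*(-1) = 4 + 1 = 5)
Q(j, l) = 5
p(H, t) = 5*H + t*(H + t) (p(H, t) = 5*H + (H + t)*t = 5*H + t*(H + t))
p(-20, -62) + V(-63) = ((-62)**2 + 5*(-20) - 20*(-62)) + 39 = (3844 - 100 + 1240) + 39 = 4984 + 39 = 5023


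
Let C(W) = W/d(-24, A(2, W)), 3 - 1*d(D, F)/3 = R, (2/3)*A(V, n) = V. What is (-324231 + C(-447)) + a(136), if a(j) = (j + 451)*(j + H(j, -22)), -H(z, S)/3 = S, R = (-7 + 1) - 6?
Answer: -3085004/15 ≈ -2.0567e+5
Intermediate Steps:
R = -12 (R = -6 - 6 = -12)
A(V, n) = 3*V/2
d(D, F) = 45 (d(D, F) = 9 - 3*(-12) = 9 + 36 = 45)
H(z, S) = -3*S
a(j) = (66 + j)*(451 + j) (a(j) = (j + 451)*(j - 3*(-22)) = (451 + j)*(j + 66) = (451 + j)*(66 + j) = (66 + j)*(451 + j))
C(W) = W/45
(-324231 + C(-447)) + a(136) = (-324231 + (1/45)*(-447)) + (29766 + 136² + 517*136) = (-324231 - 149/15) + (29766 + 18496 + 70312) = -4863614/15 + 118574 = -3085004/15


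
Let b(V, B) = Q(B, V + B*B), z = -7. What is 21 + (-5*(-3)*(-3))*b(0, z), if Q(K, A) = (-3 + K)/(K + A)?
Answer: 222/7 ≈ 31.714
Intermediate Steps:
Q(K, A) = (-3 + K)/(A + K)
b(V, B) = (-3 + B)/(B + V + B**2) (b(V, B) = (-3 + B)/((V + B*B) + B) = (-3 + B)/((V + B**2) + B) = (-3 + B)/(B + V + B**2))
21 + (-5*(-3)*(-3))*b(0, z) = 21 + (-5*(-3)*(-3))*((-3 - 7)/(-7 + 0 + (-7)**2)) = 21 + (15*(-3))*(-10/(-7 + 0 + 49)) = 21 - 45*(-10)/42 = 21 - 15*(-10)/14 = 21 - 45*(-5/21) = 21 + 75/7 = 222/7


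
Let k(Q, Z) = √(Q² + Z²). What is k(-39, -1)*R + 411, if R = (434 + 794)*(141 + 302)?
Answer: 411 + 544004*√1522 ≈ 2.1224e+7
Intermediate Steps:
R = 544004 (R = 1228*443 = 544004)
k(-39, -1)*R + 411 = √((-39)² + (-1)²)*544004 + 411 = √(1521 + 1)*544004 + 411 = √1522*544004 + 411 = 544004*√1522 + 411 = 411 + 544004*√1522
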